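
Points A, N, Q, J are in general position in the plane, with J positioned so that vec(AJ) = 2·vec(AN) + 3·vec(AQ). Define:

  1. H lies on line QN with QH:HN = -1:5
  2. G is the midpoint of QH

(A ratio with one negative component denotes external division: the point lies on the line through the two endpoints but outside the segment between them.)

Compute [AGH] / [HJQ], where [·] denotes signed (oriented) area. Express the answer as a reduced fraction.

Assign A = (0, 0), N = (1, 0), Q = (0, 1), J = (2, 3) — the answer is frame-independent, so this choice is without loss of generality.
1. H lies on line QN with QH:HN = -1:5 ⇒ H = (-1/4, 5/4)
2. G is the midpoint of QH ⇒ G = (-1/8, 9/8)
2·[AGH] = 1/8, 2·[HJQ] = -1
[AGH]:[HJQ] = 1/8:-1 = -1/8

[AGH]:[HJQ] = -1/8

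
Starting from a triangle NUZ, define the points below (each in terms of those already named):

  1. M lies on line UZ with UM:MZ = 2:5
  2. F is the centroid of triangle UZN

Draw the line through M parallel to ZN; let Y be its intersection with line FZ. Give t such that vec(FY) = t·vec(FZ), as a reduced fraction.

Choose coordinates N = (0, 0), U = (1, 0), Z = (0, 1).
1. M lies on line UZ with UM:MZ = 2:5 ⇒ M = (5/7, 2/7)
2. F is the centroid of triangle UZN ⇒ F = (1/3, 1/3)
through M parallel to ZN: direction (0, -1); meets FZ at Y = (5/7, -3/7)
Y = F + t·(Z−F) with t = -8/7

t = -8/7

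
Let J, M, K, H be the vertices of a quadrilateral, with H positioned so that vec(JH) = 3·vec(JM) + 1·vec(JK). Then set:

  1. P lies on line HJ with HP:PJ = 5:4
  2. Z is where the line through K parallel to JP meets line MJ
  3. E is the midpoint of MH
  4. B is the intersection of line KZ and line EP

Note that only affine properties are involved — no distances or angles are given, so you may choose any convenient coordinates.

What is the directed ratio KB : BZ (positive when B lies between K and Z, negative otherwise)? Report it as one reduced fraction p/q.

Assign J = (0, 0), M = (1, 0), K = (0, 1), H = (3, 1) — the answer is frame-independent, so this choice is without loss of generality.
1. P lies on line HJ with HP:PJ = 5:4 ⇒ P = (4/3, 4/9)
2. Z is where the line through K parallel to JP meets line MJ ⇒ Z = (-3, 0)
3. E is the midpoint of MH ⇒ E = (2, 1/2)
4. B is the intersection of line KZ and line EP ⇒ B = (-8/3, 1/9)
B = K + t·(Z−K) with t = 8/9, so KB:BZ = t:(1−t) = 8/9:1/9

KB:BZ = 8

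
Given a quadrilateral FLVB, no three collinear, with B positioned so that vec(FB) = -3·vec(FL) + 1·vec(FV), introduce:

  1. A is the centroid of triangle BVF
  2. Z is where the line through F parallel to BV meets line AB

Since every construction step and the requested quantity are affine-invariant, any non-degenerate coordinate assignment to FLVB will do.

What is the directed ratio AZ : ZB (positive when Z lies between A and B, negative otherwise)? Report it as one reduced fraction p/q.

AZ:ZB = -2/3

Set F = (0, 0), L = (1, 0), V = (0, 1), B = (-3, 1); any affine frame gives the same invariant.
1. A is the centroid of triangle BVF ⇒ A = (-1, 2/3)
2. Z is where the line through F parallel to BV meets line AB ⇒ Z = (3, 0)
Z = A + t·(B−A) with t = -2, so AZ:ZB = t:(1−t) = -2:3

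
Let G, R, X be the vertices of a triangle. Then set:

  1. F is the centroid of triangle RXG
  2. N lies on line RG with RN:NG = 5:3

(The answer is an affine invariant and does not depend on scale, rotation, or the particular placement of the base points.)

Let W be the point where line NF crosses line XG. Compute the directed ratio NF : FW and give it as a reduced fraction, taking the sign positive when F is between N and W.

Choose coordinates G = (0, 0), R = (1, 0), X = (0, 1).
1. F is the centroid of triangle RXG ⇒ F = (1/3, 1/3)
2. N lies on line RG with RN:NG = 5:3 ⇒ N = (3/8, 0)
line NF meets XG at W = (0, 3)
F = N + t·(W−N) with t = 1/9, so NF:FW = 1/9:8/9

NF:FW = 1/8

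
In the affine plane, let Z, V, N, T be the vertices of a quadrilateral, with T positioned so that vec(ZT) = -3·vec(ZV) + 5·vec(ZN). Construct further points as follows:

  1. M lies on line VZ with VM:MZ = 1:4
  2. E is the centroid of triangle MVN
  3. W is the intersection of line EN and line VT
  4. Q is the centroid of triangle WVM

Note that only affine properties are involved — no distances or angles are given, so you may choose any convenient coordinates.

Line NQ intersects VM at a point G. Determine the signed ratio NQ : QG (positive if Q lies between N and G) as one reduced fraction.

Work in coordinates with Z = (0, 0), V = (1, 0), N = (0, 1), T = (-3, 5).
1. M lies on line VZ with VM:MZ = 1:4 ⇒ M = (4/5, 0)
2. E is the centroid of triangle MVN ⇒ E = (3/5, 1/3)
3. W is the intersection of line EN and line VT ⇒ W = (9/5, -1)
4. Q is the centroid of triangle WVM ⇒ Q = (6/5, -1/3)
line NQ meets VM at G = (9/10, 0)
Q = N + t·(G−N) with t = 4/3, so NQ:QG = 4/3:-1/3

NQ:QG = -4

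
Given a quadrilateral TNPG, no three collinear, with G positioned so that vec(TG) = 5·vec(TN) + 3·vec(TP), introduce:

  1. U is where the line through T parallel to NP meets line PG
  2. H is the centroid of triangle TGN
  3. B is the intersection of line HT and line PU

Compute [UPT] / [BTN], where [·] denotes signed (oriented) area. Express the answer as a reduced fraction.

[UPT]:[BTN] = -1/7

Assign T = (0, 0), N = (1, 0), P = (0, 1), G = (5, 3) — the answer is frame-independent, so this choice is without loss of generality.
1. U is where the line through T parallel to NP meets line PG ⇒ U = (-5/7, 5/7)
2. H is the centroid of triangle TGN ⇒ H = (2, 1)
3. B is the intersection of line HT and line PU ⇒ B = (10, 5)
2·[UPT] = -5/7, 2·[BTN] = 5
[UPT]:[BTN] = -5/7:5 = -1/7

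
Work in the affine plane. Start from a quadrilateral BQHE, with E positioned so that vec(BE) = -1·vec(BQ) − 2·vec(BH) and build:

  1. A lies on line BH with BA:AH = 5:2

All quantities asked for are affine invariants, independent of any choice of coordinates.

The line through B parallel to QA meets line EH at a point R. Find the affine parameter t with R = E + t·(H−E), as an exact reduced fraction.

Assign B = (0, 0), Q = (1, 0), H = (0, 1), E = (-1, -2) — the answer is frame-independent, so this choice is without loss of generality.
1. A lies on line BH with BA:AH = 5:2 ⇒ A = (0, 5/7)
through B parallel to QA: direction (-1, 5/7); meets EH at R = (-7/26, 5/26)
R = E + t·(H−E) with t = 19/26

t = 19/26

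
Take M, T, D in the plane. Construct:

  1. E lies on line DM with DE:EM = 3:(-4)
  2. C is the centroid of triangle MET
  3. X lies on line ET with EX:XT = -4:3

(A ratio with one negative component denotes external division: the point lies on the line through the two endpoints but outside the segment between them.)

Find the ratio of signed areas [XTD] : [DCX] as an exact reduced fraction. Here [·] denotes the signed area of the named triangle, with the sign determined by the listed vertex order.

Work in coordinates with M = (0, 0), T = (1, 0), D = (0, 1).
1. E lies on line DM with DE:EM = 3:(-4) ⇒ E = (0, 4)
2. C is the centroid of triangle MET ⇒ C = (1/3, 4/3)
3. X lies on line ET with EX:XT = -4:3 ⇒ X = (4, -12)
2·[XTD] = 9, 2·[DCX] = -17/3
[XTD]:[DCX] = 9:-17/3 = -27/17

[XTD]:[DCX] = -27/17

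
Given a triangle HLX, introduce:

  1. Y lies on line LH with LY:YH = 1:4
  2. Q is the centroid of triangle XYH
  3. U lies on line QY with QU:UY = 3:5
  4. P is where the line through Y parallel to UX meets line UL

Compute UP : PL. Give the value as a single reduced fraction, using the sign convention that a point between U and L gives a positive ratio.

Work in coordinates with H = (0, 0), L = (1, 0), X = (0, 1).
1. Y lies on line LH with LY:YH = 1:4 ⇒ Y = (4/5, 0)
2. Q is the centroid of triangle XYH ⇒ Q = (4/15, 1/3)
3. U lies on line QY with QU:UY = 3:5 ⇒ U = (7/15, 5/24)
4. P is where the line through Y parallel to UX meets line UL ⇒ P = (433/585, 95/936)
P = U + t·(L−U) with t = 20/39, so UP:PL = t:(1−t) = 20/39:19/39

UP:PL = 20/19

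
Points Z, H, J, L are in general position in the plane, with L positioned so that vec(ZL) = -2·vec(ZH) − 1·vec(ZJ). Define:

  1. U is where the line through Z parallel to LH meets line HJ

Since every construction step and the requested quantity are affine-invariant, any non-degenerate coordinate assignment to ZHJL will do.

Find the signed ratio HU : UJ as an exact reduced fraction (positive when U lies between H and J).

HU:UJ = 1/3

Set Z = (0, 0), H = (1, 0), J = (0, 1), L = (-2, -1); any affine frame gives the same invariant.
1. U is where the line through Z parallel to LH meets line HJ ⇒ U = (3/4, 1/4)
U = H + t·(J−H) with t = 1/4, so HU:UJ = t:(1−t) = 1/4:3/4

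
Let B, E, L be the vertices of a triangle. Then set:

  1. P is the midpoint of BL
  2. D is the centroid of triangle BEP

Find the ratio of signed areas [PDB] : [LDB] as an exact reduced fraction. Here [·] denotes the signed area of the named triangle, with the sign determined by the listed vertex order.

[PDB]:[LDB] = 1/2

Assign B = (0, 0), E = (1, 0), L = (0, 1) — the answer is frame-independent, so this choice is without loss of generality.
1. P is the midpoint of BL ⇒ P = (0, 1/2)
2. D is the centroid of triangle BEP ⇒ D = (1/3, 1/6)
2·[PDB] = -1/6, 2·[LDB] = -1/3
[PDB]:[LDB] = -1/6:-1/3 = 1/2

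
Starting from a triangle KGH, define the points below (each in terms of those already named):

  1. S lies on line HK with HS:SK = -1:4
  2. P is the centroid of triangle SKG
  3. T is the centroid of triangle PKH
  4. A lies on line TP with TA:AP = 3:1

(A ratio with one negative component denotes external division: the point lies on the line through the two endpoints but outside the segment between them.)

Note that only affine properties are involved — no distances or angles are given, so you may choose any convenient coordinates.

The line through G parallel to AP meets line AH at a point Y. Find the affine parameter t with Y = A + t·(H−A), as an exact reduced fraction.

Assign K = (0, 0), G = (1, 0), H = (0, 1) — the answer is frame-independent, so this choice is without loss of generality.
1. S lies on line HK with HS:SK = -1:4 ⇒ S = (0, 4/3)
2. P is the centroid of triangle SKG ⇒ P = (1/3, 4/9)
3. T is the centroid of triangle PKH ⇒ T = (1/9, 13/27)
4. A lies on line TP with TA:AP = 3:1 ⇒ A = (5/18, 49/108)
through G parallel to AP: direction (1/18, -1/108); meets AH at Y = (25/54, 29/324)
Y = A + t·(H−A) with t = -2/3

t = -2/3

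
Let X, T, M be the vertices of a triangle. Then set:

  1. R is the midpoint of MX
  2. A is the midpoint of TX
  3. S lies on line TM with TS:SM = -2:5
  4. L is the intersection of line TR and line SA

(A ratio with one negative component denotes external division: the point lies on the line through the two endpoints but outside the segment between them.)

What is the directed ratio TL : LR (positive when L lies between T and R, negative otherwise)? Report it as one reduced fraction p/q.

TL:LR = -4/3

Assign X = (0, 0), T = (1, 0), M = (0, 1) — the answer is frame-independent, so this choice is without loss of generality.
1. R is the midpoint of MX ⇒ R = (0, 1/2)
2. A is the midpoint of TX ⇒ A = (1/2, 0)
3. S lies on line TM with TS:SM = -2:5 ⇒ S = (5/3, -2/3)
4. L is the intersection of line TR and line SA ⇒ L = (-3, 2)
L = T + t·(R−T) with t = 4, so TL:LR = t:(1−t) = 4:-3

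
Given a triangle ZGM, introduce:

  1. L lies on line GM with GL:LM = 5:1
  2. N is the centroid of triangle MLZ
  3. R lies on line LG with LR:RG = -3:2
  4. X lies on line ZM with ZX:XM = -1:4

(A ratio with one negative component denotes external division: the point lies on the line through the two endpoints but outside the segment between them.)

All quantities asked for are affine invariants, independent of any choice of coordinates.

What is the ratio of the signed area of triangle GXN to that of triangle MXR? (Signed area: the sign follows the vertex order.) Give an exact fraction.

Work in coordinates with Z = (0, 0), G = (1, 0), M = (0, 1).
1. L lies on line GM with GL:LM = 5:1 ⇒ L = (1/6, 5/6)
2. N is the centroid of triangle MLZ ⇒ N = (1/18, 11/18)
3. R lies on line LG with LR:RG = -3:2 ⇒ R = (8/3, -5/3)
4. X lies on line ZM with ZX:XM = -1:4 ⇒ X = (0, -1/3)
2·[GXN] = -25/27, 2·[MXR] = 32/9
[GXN]:[MXR] = -25/27:32/9 = -25/96

[GXN]:[MXR] = -25/96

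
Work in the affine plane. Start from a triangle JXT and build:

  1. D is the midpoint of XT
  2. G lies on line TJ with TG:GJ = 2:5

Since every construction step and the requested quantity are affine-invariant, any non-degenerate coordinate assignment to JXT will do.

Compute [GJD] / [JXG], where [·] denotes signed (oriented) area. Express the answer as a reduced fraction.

[GJD]:[JXG] = 1/2

Set J = (0, 0), X = (1, 0), T = (0, 1); any affine frame gives the same invariant.
1. D is the midpoint of XT ⇒ D = (1/2, 1/2)
2. G lies on line TJ with TG:GJ = 2:5 ⇒ G = (0, 5/7)
2·[GJD] = 5/14, 2·[JXG] = 5/7
[GJD]:[JXG] = 5/14:5/7 = 1/2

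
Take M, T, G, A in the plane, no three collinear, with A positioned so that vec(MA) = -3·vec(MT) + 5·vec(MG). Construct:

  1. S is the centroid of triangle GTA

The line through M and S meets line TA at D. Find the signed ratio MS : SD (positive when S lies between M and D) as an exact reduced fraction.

Set M = (0, 0), T = (1, 0), G = (0, 1), A = (-3, 5); any affine frame gives the same invariant.
1. S is the centroid of triangle GTA ⇒ S = (-2/3, 2)
line MS meets TA at D = (-5/7, 15/7)
S = M + t·(D−M) with t = 14/15, so MS:SD = 14/15:1/15

MS:SD = 14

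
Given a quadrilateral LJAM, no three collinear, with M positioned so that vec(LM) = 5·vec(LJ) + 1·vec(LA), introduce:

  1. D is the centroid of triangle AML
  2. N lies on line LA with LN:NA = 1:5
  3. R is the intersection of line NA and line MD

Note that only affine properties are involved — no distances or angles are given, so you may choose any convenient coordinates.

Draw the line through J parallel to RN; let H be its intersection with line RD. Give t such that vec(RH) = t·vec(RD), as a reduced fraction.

Assign L = (0, 0), J = (1, 0), A = (0, 1), M = (5, 1) — the answer is frame-independent, so this choice is without loss of generality.
1. D is the centroid of triangle AML ⇒ D = (5/3, 2/3)
2. N lies on line LA with LN:NA = 1:5 ⇒ N = (0, 1/6)
3. R is the intersection of line NA and line MD ⇒ R = (0, 1/2)
through J parallel to RN: direction (0, -1/3); meets RD at H = (1, 3/5)
H = R + t·(D−R) with t = 3/5

t = 3/5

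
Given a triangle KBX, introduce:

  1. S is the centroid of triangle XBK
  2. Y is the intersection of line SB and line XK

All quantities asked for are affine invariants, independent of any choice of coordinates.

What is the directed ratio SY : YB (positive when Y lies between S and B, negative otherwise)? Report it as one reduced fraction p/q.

SY:YB = -1/3

Work in coordinates with K = (0, 0), B = (1, 0), X = (0, 1).
1. S is the centroid of triangle XBK ⇒ S = (1/3, 1/3)
2. Y is the intersection of line SB and line XK ⇒ Y = (0, 1/2)
Y = S + t·(B−S) with t = -1/2, so SY:YB = t:(1−t) = -1/2:3/2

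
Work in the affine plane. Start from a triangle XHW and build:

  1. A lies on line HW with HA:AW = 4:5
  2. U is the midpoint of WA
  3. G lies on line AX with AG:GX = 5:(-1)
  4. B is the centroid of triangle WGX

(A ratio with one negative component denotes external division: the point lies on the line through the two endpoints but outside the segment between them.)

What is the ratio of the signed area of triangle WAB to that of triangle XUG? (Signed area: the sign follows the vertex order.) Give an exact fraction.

Choose coordinates X = (0, 0), H = (1, 0), W = (0, 1).
1. A lies on line HW with HA:AW = 4:5 ⇒ A = (5/9, 4/9)
2. U is the midpoint of WA ⇒ U = (5/18, 13/18)
3. G lies on line AX with AG:GX = 5:(-1) ⇒ G = (-5/36, -1/9)
4. B is the centroid of triangle WGX ⇒ B = (-5/108, 8/27)
2·[WAB] = -5/12, 2·[XUG] = 5/72
[WAB]:[XUG] = -5/12:5/72 = -6

[WAB]:[XUG] = -6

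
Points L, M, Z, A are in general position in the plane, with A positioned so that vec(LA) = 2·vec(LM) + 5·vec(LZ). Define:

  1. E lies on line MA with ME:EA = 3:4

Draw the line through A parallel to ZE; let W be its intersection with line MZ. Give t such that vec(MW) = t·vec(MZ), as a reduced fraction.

t = 7/3

Choose coordinates L = (0, 0), M = (1, 0), Z = (0, 1), A = (2, 5).
1. E lies on line MA with ME:EA = 3:4 ⇒ E = (10/7, 15/7)
through A parallel to ZE: direction (10/7, 8/7); meets MZ at W = (-4/3, 7/3)
W = M + t·(Z−M) with t = 7/3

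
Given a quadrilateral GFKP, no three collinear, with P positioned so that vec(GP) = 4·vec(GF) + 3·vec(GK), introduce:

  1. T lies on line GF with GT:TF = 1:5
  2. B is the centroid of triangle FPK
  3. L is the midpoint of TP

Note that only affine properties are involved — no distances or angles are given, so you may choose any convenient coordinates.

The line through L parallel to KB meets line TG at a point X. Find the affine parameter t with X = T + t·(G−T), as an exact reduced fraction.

Assign G = (0, 0), F = (1, 0), K = (0, 1), P = (4, 3) — the answer is frame-independent, so this choice is without loss of generality.
1. T lies on line GF with GT:TF = 1:5 ⇒ T = (1/6, 0)
2. B is the centroid of triangle FPK ⇒ B = (5/3, 4/3)
3. L is the midpoint of TP ⇒ L = (25/12, 3/2)
through L parallel to KB: direction (5/3, 1/3); meets TG at X = (-65/12, 0)
X = T + t·(G−T) with t = 67/2

t = 67/2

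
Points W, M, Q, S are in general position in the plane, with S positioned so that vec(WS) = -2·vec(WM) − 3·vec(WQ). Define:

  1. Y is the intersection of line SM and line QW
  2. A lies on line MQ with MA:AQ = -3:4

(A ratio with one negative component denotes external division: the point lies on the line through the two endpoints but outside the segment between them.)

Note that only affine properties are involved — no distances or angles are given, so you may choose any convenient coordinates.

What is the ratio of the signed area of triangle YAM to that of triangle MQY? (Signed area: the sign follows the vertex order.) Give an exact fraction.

[YAM]:[MQY] = 3

Set W = (0, 0), M = (1, 0), Q = (0, 1), S = (-2, -3); any affine frame gives the same invariant.
1. Y is the intersection of line SM and line QW ⇒ Y = (0, -1)
2. A lies on line MQ with MA:AQ = -3:4 ⇒ A = (4, -3)
2·[YAM] = 6, 2·[MQY] = 2
[YAM]:[MQY] = 6:2 = 3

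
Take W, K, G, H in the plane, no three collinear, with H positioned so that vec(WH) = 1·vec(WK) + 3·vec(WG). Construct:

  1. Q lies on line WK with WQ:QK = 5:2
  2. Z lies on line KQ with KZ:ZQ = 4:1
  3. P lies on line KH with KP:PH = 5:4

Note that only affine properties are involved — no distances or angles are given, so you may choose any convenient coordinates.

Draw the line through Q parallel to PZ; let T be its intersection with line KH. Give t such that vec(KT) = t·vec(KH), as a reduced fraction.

Choose coordinates W = (0, 0), K = (1, 0), G = (0, 1), H = (1, 3).
1. Q lies on line WK with WQ:QK = 5:2 ⇒ Q = (5/7, 0)
2. Z lies on line KQ with KZ:ZQ = 4:1 ⇒ Z = (27/35, 0)
3. P lies on line KH with KP:PH = 5:4 ⇒ P = (1, 5/3)
through Q parallel to PZ: direction (-8/35, -5/3); meets KH at T = (1, 25/12)
T = K + t·(H−K) with t = 25/36

t = 25/36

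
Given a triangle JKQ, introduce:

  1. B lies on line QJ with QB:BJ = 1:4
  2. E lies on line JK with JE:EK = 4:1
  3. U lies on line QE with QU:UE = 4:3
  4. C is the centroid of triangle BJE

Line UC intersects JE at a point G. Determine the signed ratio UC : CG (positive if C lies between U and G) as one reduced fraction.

UC:CG = 17/28

Work in coordinates with J = (0, 0), K = (1, 0), Q = (0, 1).
1. B lies on line QJ with QB:BJ = 1:4 ⇒ B = (0, 4/5)
2. E lies on line JK with JE:EK = 4:1 ⇒ E = (4/5, 0)
3. U lies on line QE with QU:UE = 4:3 ⇒ U = (16/35, 3/7)
4. C is the centroid of triangle BJE ⇒ C = (4/15, 4/15)
line UC meets JE at G = (-4/85, 0)
C = U + t·(G−U) with t = 17/45, so UC:CG = 17/45:28/45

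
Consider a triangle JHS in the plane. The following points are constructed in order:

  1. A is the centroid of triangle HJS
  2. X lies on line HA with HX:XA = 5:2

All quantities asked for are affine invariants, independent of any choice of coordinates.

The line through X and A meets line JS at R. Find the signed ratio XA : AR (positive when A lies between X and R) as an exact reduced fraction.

XA:AR = 4/7

Assign J = (0, 0), H = (1, 0), S = (0, 1) — the answer is frame-independent, so this choice is without loss of generality.
1. A is the centroid of triangle HJS ⇒ A = (1/3, 1/3)
2. X lies on line HA with HX:XA = 5:2 ⇒ X = (11/21, 5/21)
line XA meets JS at R = (0, 1/2)
A = X + t·(R−X) with t = 4/11, so XA:AR = 4/11:7/11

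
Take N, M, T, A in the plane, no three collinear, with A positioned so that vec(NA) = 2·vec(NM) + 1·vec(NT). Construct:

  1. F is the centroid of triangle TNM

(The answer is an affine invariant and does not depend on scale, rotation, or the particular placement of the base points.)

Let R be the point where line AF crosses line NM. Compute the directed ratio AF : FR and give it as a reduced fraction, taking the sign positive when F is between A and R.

Assign N = (0, 0), M = (1, 0), T = (0, 1), A = (2, 1) — the answer is frame-independent, so this choice is without loss of generality.
1. F is the centroid of triangle TNM ⇒ F = (1/3, 1/3)
line AF meets NM at R = (-1/2, 0)
F = A + t·(R−A) with t = 2/3, so AF:FR = 2/3:1/3

AF:FR = 2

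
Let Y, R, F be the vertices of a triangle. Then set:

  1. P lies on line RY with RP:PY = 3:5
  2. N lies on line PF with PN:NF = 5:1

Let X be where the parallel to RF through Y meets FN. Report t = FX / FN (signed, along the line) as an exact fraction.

t = 16

Assign Y = (0, 0), R = (1, 0), F = (0, 1) — the answer is frame-independent, so this choice is without loss of generality.
1. P lies on line RY with RP:PY = 3:5 ⇒ P = (5/8, 0)
2. N lies on line PF with PN:NF = 5:1 ⇒ N = (5/48, 5/6)
through Y parallel to RF: direction (-1, 1); meets FN at X = (5/3, -5/3)
X = F + t·(N−F) with t = 16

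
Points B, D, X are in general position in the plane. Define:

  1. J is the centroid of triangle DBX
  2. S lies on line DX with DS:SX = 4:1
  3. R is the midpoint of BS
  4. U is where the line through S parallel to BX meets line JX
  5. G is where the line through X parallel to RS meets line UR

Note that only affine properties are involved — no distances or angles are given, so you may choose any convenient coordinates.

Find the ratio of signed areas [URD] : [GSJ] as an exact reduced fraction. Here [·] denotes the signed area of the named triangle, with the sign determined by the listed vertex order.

Choose coordinates B = (0, 0), D = (1, 0), X = (0, 1).
1. J is the centroid of triangle DBX ⇒ J = (1/3, 1/3)
2. S lies on line DX with DS:SX = 4:1 ⇒ S = (1/5, 4/5)
3. R is the midpoint of BS ⇒ R = (1/10, 2/5)
4. U is where the line through S parallel to BX meets line JX ⇒ U = (1/5, 3/5)
5. G is where the line through X parallel to RS meets line UR ⇒ G = (-2/5, -3/5)
2·[URD] = 11/50, 2·[GSJ] = -7/15
[URD]:[GSJ] = 11/50:-7/15 = -33/70

[URD]:[GSJ] = -33/70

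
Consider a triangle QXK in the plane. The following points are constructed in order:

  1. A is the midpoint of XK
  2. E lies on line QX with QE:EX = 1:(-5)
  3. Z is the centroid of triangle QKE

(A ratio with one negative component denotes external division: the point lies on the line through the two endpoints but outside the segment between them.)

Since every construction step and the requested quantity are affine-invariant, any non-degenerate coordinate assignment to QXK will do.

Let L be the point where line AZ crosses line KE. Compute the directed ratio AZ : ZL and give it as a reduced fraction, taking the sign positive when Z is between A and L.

AZ:ZL = 13/2

Work in coordinates with Q = (0, 0), X = (1, 0), K = (0, 1).
1. A is the midpoint of XK ⇒ A = (1/2, 1/2)
2. E lies on line QX with QE:EX = 1:(-5) ⇒ E = (-1/4, 0)
3. Z is the centroid of triangle QKE ⇒ Z = (-1/12, 1/3)
line AZ meets KE at L = (-9/52, 4/13)
Z = A + t·(L−A) with t = 13/15, so AZ:ZL = 13/15:2/15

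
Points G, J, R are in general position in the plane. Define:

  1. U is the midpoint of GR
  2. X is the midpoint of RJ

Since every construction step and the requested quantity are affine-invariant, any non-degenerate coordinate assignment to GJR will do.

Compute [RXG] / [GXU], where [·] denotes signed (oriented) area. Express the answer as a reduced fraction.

Work in coordinates with G = (0, 0), J = (1, 0), R = (0, 1).
1. U is the midpoint of GR ⇒ U = (0, 1/2)
2. X is the midpoint of RJ ⇒ X = (1/2, 1/2)
2·[RXG] = -1/2, 2·[GXU] = 1/4
[RXG]:[GXU] = -1/2:1/4 = -2

[RXG]:[GXU] = -2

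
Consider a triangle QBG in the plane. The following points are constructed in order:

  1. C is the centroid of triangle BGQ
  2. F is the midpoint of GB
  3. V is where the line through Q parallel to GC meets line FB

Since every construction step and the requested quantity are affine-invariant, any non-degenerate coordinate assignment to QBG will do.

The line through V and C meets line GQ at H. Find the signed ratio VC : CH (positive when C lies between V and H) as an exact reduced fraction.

Set Q = (0, 0), B = (1, 0), G = (0, 1); any affine frame gives the same invariant.
1. C is the centroid of triangle BGQ ⇒ C = (1/3, 1/3)
2. F is the midpoint of GB ⇒ F = (1/2, 1/2)
3. V is where the line through Q parallel to GC meets line FB ⇒ V = (-1, 2)
line VC meets GQ at H = (0, 3/4)
C = V + t·(H−V) with t = 4/3, so VC:CH = 4/3:-1/3

VC:CH = -4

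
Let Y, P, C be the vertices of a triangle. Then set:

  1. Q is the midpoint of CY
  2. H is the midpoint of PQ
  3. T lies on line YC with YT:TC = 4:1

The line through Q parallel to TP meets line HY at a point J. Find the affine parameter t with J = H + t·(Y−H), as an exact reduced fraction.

Set Y = (0, 0), P = (1, 0), C = (0, 1); any affine frame gives the same invariant.
1. Q is the midpoint of CY ⇒ Q = (0, 1/2)
2. H is the midpoint of PQ ⇒ H = (1/2, 1/4)
3. T lies on line YC with YT:TC = 4:1 ⇒ T = (0, 4/5)
through Q parallel to TP: direction (1, -4/5); meets HY at J = (5/13, 5/26)
J = H + t·(Y−H) with t = 3/13

t = 3/13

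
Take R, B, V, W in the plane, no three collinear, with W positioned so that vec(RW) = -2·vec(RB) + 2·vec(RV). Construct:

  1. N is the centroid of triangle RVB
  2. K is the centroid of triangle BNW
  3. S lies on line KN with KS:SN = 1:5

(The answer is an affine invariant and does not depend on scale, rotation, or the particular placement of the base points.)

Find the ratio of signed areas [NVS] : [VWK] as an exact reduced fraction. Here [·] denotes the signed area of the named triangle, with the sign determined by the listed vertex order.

[NVS]:[VWK] = 5/18

Work in coordinates with R = (0, 0), B = (1, 0), V = (0, 1), W = (-2, 2).
1. N is the centroid of triangle RVB ⇒ N = (1/3, 1/3)
2. K is the centroid of triangle BNW ⇒ K = (-2/9, 7/9)
3. S lies on line KN with KS:SN = 1:5 ⇒ S = (-7/54, 19/27)
2·[NVS] = 5/27, 2·[VWK] = 2/3
[NVS]:[VWK] = 5/27:2/3 = 5/18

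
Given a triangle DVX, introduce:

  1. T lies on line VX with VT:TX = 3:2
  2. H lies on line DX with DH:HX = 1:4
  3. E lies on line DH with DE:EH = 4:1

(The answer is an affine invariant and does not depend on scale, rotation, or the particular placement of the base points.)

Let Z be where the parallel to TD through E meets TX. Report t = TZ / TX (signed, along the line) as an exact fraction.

Assign D = (0, 0), V = (1, 0), X = (0, 1) — the answer is frame-independent, so this choice is without loss of generality.
1. T lies on line VX with VT:TX = 3:2 ⇒ T = (2/5, 3/5)
2. H lies on line DX with DH:HX = 1:4 ⇒ H = (0, 1/5)
3. E lies on line DH with DE:EH = 4:1 ⇒ E = (0, 4/25)
through E parallel to TD: direction (-2/5, -3/5); meets TX at Z = (42/125, 83/125)
Z = T + t·(X−T) with t = 4/25

t = 4/25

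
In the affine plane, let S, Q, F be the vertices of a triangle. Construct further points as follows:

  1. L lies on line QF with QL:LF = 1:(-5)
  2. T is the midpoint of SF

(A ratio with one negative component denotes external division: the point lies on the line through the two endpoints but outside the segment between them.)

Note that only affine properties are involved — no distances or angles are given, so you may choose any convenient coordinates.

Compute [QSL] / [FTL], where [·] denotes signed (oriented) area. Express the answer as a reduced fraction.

[QSL]:[FTL] = 2/5

Work in coordinates with S = (0, 0), Q = (1, 0), F = (0, 1).
1. L lies on line QF with QL:LF = 1:(-5) ⇒ L = (5/4, -1/4)
2. T is the midpoint of SF ⇒ T = (0, 1/2)
2·[QSL] = 1/4, 2·[FTL] = 5/8
[QSL]:[FTL] = 1/4:5/8 = 2/5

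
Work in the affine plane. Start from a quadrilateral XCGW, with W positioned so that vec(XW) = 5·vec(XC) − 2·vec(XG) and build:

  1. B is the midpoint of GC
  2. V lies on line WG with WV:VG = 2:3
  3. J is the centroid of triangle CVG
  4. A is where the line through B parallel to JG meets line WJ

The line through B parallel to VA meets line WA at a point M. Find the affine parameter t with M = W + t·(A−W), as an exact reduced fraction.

Work in coordinates with X = (0, 0), C = (1, 0), G = (0, 1), W = (5, -2).
1. B is the midpoint of GC ⇒ B = (1/2, 1/2)
2. V lies on line WG with WV:VG = 2:3 ⇒ V = (3, -4/5)
3. J is the centroid of triangle CVG ⇒ J = (4/3, 1/15)
4. A is where the line through B parallel to JG meets line WJ ⇒ A = (7/30, 103/150)
through B parallel to VA: direction (-83/30, 223/150); meets WA at M = (113/60, -73/300)
M = W + t·(A−W) with t = 17/26

t = 17/26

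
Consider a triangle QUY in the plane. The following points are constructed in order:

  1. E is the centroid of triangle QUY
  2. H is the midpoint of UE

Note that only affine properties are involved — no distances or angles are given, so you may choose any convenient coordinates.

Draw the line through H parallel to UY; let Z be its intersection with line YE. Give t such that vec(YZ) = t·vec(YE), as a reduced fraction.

t = 1/2

Set Q = (0, 0), U = (1, 0), Y = (0, 1); any affine frame gives the same invariant.
1. E is the centroid of triangle QUY ⇒ E = (1/3, 1/3)
2. H is the midpoint of UE ⇒ H = (2/3, 1/6)
through H parallel to UY: direction (-1, 1); meets YE at Z = (1/6, 2/3)
Z = Y + t·(E−Y) with t = 1/2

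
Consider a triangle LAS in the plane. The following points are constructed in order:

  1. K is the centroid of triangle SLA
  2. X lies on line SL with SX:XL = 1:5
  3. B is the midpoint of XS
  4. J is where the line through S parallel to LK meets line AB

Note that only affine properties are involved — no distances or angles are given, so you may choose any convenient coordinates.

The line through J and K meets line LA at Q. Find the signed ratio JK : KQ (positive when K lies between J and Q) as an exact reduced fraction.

JK:KQ = 43/23

Assign L = (0, 0), A = (1, 0), S = (0, 1) — the answer is frame-independent, so this choice is without loss of generality.
1. K is the centroid of triangle SLA ⇒ K = (1/3, 1/3)
2. X lies on line SL with SX:XL = 1:5 ⇒ X = (0, 5/6)
3. B is the midpoint of XS ⇒ B = (0, 11/12)
4. J is where the line through S parallel to LK meets line AB ⇒ J = (-1/23, 22/23)
line JK meets LA at Q = (23/43, 0)
K = J + t·(Q−J) with t = 43/66, so JK:KQ = 43/66:23/66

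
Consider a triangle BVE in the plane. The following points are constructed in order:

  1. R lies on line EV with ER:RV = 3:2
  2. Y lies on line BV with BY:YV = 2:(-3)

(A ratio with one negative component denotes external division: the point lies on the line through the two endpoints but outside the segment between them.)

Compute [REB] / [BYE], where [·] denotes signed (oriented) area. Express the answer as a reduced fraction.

[REB]:[BYE] = -3/10

Set B = (0, 0), V = (1, 0), E = (0, 1); any affine frame gives the same invariant.
1. R lies on line EV with ER:RV = 3:2 ⇒ R = (3/5, 2/5)
2. Y lies on line BV with BY:YV = 2:(-3) ⇒ Y = (-2, 0)
2·[REB] = 3/5, 2·[BYE] = -2
[REB]:[BYE] = 3/5:-2 = -3/10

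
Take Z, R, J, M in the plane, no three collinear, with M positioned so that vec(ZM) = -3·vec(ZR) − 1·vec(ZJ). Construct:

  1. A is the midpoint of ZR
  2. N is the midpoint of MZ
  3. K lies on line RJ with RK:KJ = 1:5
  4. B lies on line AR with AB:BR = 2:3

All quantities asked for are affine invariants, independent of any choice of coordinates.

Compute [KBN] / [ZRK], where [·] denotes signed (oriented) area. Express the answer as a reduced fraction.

[KBN]:[ZRK] = -9/5

Assign Z = (0, 0), R = (1, 0), J = (0, 1), M = (-3, -1) — the answer is frame-independent, so this choice is without loss of generality.
1. A is the midpoint of ZR ⇒ A = (1/2, 0)
2. N is the midpoint of MZ ⇒ N = (-3/2, -1/2)
3. K lies on line RJ with RK:KJ = 1:5 ⇒ K = (5/6, 1/6)
4. B lies on line AR with AB:BR = 2:3 ⇒ B = (7/10, 0)
2·[KBN] = -3/10, 2·[ZRK] = 1/6
[KBN]:[ZRK] = -3/10:1/6 = -9/5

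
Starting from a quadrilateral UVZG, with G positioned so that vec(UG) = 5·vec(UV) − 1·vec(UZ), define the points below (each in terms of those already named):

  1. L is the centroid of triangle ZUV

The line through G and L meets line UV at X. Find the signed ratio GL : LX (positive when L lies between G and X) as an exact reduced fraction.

Choose coordinates U = (0, 0), V = (1, 0), Z = (0, 1), G = (5, -1).
1. L is the centroid of triangle ZUV ⇒ L = (1/3, 1/3)
line GL meets UV at X = (3/2, 0)
L = G + t·(X−G) with t = 4/3, so GL:LX = 4/3:-1/3

GL:LX = -4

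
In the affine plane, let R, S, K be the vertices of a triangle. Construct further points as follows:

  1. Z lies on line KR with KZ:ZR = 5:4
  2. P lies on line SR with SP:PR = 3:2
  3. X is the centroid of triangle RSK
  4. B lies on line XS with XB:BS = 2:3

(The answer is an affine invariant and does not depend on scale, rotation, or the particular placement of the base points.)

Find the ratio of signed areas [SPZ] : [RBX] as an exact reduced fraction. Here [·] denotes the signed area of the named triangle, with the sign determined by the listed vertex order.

[SPZ]:[RBX] = -2

Work in coordinates with R = (0, 0), S = (1, 0), K = (0, 1).
1. Z lies on line KR with KZ:ZR = 5:4 ⇒ Z = (0, 4/9)
2. P lies on line SR with SP:PR = 3:2 ⇒ P = (2/5, 0)
3. X is the centroid of triangle RSK ⇒ X = (1/3, 1/3)
4. B lies on line XS with XB:BS = 2:3 ⇒ B = (3/5, 1/5)
2·[SPZ] = -4/15, 2·[RBX] = 2/15
[SPZ]:[RBX] = -4/15:2/15 = -2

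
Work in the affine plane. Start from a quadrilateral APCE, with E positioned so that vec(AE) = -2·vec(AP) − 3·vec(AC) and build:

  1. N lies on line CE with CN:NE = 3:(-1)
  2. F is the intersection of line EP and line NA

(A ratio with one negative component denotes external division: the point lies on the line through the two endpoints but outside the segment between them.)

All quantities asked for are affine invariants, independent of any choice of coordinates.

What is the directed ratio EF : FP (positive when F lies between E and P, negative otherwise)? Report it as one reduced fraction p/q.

Assign A = (0, 0), P = (1, 0), C = (0, 1), E = (-2, -3) — the answer is frame-independent, so this choice is without loss of generality.
1. N lies on line CE with CN:NE = 3:(-1) ⇒ N = (-3, -5)
2. F is the intersection of line EP and line NA ⇒ F = (-3/2, -5/2)
F = E + t·(P−E) with t = 1/6, so EF:FP = t:(1−t) = 1/6:5/6

EF:FP = 1/5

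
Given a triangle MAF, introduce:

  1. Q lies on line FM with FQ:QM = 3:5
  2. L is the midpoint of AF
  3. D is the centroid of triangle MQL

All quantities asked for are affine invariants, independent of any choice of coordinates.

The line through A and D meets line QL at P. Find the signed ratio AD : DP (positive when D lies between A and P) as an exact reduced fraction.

AD:DP = 4/5

Choose coordinates M = (0, 0), A = (1, 0), F = (0, 1).
1. Q lies on line FM with FQ:QM = 3:5 ⇒ Q = (0, 5/8)
2. L is the midpoint of AF ⇒ L = (1/2, 1/2)
3. D is the centroid of triangle MQL ⇒ D = (1/6, 3/8)
line AD meets QL at P = (-7/8, 27/32)
D = A + t·(P−A) with t = 4/9, so AD:DP = 4/9:5/9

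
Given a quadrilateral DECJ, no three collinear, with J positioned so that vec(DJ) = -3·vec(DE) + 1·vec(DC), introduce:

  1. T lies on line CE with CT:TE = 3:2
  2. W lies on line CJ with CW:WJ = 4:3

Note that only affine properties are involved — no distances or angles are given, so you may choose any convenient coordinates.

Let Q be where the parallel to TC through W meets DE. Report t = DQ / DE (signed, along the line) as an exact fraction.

t = -5/7

Choose coordinates D = (0, 0), E = (1, 0), C = (0, 1), J = (-3, 1).
1. T lies on line CE with CT:TE = 3:2 ⇒ T = (3/5, 2/5)
2. W lies on line CJ with CW:WJ = 4:3 ⇒ W = (-12/7, 1)
through W parallel to TC: direction (-3/5, 3/5); meets DE at Q = (-5/7, 0)
Q = D + t·(E−D) with t = -5/7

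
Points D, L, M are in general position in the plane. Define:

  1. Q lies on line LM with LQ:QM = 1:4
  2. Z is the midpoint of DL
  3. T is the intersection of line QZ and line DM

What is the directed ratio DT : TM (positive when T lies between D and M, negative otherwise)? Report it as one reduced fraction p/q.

DT:TM = -1/4

Choose coordinates D = (0, 0), L = (1, 0), M = (0, 1).
1. Q lies on line LM with LQ:QM = 1:4 ⇒ Q = (4/5, 1/5)
2. Z is the midpoint of DL ⇒ Z = (1/2, 0)
3. T is the intersection of line QZ and line DM ⇒ T = (0, -1/3)
T = D + t·(M−D) with t = -1/3, so DT:TM = t:(1−t) = -1/3:4/3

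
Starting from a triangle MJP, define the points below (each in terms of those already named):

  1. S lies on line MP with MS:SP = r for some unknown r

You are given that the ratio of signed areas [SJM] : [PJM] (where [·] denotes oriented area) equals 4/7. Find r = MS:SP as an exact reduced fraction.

r = 4/3

Set M = (0, 0), J = (1, 0), P = (0, 1); any affine frame gives the same invariant.
1. With MS:SP = r, write λ = r/(r+1) so S = M + λ·(P−M); S is affine-linear in λ
Every point depending on S is an affine combination of S and λ-independent points, so each such coordinate is linear in λ; the λ² term in each signed area is a multiple of (P−M)×(P−M) = 0, so 2·[SJM] and 2·[PJM] are each linear in λ. Evaluating at λ=0 and λ=1:
  2·[SJM] = −λ,   2·[PJM] = -1
So [SJM]:[PJM] = (−λ) / (-1). Setting this equal to 4/7:
  −λ = 4/7·(-1)  ⇒  λ = 4/7
Then r = λ/(1−λ) = (4/7)/(3/7) = 4/3. Check: with r = 4/3, S = (0, 4/7) and [SJM]:[PJM] = 4/7 as required.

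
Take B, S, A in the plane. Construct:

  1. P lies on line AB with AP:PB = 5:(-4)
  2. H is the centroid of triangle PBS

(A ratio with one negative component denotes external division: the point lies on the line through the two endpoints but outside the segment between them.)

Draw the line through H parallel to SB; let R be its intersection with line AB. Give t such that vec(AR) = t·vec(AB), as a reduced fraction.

t = 7/3

Assign B = (0, 0), S = (1, 0), A = (0, 1) — the answer is frame-independent, so this choice is without loss of generality.
1. P lies on line AB with AP:PB = 5:(-4) ⇒ P = (0, -4)
2. H is the centroid of triangle PBS ⇒ H = (1/3, -4/3)
through H parallel to SB: direction (-1, 0); meets AB at R = (0, -4/3)
R = A + t·(B−A) with t = 7/3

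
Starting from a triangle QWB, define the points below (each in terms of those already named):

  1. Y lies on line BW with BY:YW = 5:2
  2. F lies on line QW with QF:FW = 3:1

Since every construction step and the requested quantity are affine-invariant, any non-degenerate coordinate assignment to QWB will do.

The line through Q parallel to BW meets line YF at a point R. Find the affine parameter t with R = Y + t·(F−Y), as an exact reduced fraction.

t = 4

Choose coordinates Q = (0, 0), W = (1, 0), B = (0, 1).
1. Y lies on line BW with BY:YW = 5:2 ⇒ Y = (5/7, 2/7)
2. F lies on line QW with QF:FW = 3:1 ⇒ F = (3/4, 0)
through Q parallel to BW: direction (1, -1); meets YF at R = (6/7, -6/7)
R = Y + t·(F−Y) with t = 4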